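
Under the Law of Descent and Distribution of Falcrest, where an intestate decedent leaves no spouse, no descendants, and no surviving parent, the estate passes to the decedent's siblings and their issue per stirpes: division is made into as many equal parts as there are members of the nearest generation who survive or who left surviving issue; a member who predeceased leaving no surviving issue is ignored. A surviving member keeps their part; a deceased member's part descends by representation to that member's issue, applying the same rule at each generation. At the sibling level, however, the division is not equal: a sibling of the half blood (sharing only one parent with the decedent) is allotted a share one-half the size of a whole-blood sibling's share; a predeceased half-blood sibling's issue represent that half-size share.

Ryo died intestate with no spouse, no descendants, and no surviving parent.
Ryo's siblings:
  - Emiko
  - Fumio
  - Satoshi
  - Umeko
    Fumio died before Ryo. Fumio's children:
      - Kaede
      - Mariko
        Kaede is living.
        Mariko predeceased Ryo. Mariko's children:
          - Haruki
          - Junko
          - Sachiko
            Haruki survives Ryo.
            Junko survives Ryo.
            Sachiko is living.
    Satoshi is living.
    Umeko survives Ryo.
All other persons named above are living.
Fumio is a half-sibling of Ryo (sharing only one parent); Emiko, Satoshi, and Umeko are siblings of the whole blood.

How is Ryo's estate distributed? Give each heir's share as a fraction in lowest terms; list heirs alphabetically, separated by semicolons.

No spouse, descendants, or parent survives, so the estate passes to Ryo's siblings per stirpes.
Half-blood siblings count for one-half the weight of whole-blood siblings at the initial division.
Dividing 1 in proportion to weights (total weight 7/2): Emiko (weight 1) → 2/7; Fumio (weight 1/2) → 1/7; Satoshi (weight 1) → 2/7; Umeko (weight 1) → 2/7.
Emiko is living and takes 2/7.
Fumio predeceased; the 1/7 allotted to Fumio's branch passes to Fumio's issue by representation.
The 1/7 is divided into 2 equal shares of 1/14 among Kaede, Mariko.
Kaede is living and takes 1/14.
Mariko predeceased; the 1/14 allotted to Mariko's branch passes to Mariko's issue by representation.
The 1/14 is divided into 3 equal shares of 1/42 among Haruki, Junko, Sachiko.
Haruki is living and takes 1/42.
Junko is living and takes 1/42.
Sachiko is living and takes 1/42.
Satoshi is living and takes 2/7.
Umeko is living and takes 2/7.

Emiko 2/7; Haruki 1/42; Junko 1/42; Kaede 1/14; Sachiko 1/42; Satoshi 2/7; Umeko 2/7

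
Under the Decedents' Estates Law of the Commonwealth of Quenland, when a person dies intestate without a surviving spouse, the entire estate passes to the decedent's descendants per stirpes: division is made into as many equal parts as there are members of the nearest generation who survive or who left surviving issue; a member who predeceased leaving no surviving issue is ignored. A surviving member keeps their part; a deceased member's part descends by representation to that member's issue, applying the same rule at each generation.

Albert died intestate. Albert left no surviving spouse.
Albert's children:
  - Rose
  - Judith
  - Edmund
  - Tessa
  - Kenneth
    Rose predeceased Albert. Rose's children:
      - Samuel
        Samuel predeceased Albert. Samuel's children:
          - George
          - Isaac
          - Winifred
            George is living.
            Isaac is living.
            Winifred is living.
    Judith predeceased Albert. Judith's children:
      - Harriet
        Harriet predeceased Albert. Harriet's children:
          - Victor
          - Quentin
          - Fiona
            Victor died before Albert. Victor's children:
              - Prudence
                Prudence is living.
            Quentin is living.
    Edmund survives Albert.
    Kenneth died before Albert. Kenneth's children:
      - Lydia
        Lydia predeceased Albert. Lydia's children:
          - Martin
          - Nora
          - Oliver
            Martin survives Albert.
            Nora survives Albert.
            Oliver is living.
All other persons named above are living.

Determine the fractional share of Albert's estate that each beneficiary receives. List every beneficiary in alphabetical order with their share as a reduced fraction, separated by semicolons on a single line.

Edmund 1/5; Fiona 1/15; George 1/15; Isaac 1/15; Martin 1/15; Nora 1/15; Oliver 1/15; Prudence 1/15; Quentin 1/15; Tessa 1/5; Winifred 1/15

There is no surviving spouse, so the entire estate passes to Albert's descendants per stirpes.
The estate is divided into 5 equal shares of 1/5 among Rose, Judith, Edmund, Tessa, Kenneth.
Rose predeceased; the 1/5 allotted to Rose's branch passes to Rose's issue by representation.
Samuel's line is the sole branch at this level, so the full 1/5 passes to Samuel's issue by representation.
The 1/5 is divided into 3 equal shares of 1/15 among George, Isaac, Winifred.
George is living and takes 1/15.
Isaac is living and takes 1/15.
Winifred is living and takes 1/15.
Judith predeceased; the 1/5 allotted to Judith's branch passes to Judith's issue by representation.
Harriet's line is the sole branch at this level, so the full 1/5 passes to Harriet's issue by representation.
The 1/5 is divided into 3 equal shares of 1/15 among Victor, Quentin, Fiona.
Victor predeceased; the 1/15 allotted to Victor's branch passes to Victor's issue by representation.
Prudence is the sole taker at this level and receives the full 1/15.
Quentin is living and takes 1/15.
Fiona is living and takes 1/15.
Edmund is living and takes 1/5.
Tessa is living and takes 1/5.
Kenneth predeceased; the 1/5 allotted to Kenneth's branch passes to Kenneth's issue by representation.
Lydia's line is the sole branch at this level, so the full 1/5 passes to Lydia's issue by representation.
The 1/5 is divided into 3 equal shares of 1/15 among Martin, Nora, Oliver.
Martin is living and takes 1/15.
Nora is living and takes 1/15.
Oliver is living and takes 1/15.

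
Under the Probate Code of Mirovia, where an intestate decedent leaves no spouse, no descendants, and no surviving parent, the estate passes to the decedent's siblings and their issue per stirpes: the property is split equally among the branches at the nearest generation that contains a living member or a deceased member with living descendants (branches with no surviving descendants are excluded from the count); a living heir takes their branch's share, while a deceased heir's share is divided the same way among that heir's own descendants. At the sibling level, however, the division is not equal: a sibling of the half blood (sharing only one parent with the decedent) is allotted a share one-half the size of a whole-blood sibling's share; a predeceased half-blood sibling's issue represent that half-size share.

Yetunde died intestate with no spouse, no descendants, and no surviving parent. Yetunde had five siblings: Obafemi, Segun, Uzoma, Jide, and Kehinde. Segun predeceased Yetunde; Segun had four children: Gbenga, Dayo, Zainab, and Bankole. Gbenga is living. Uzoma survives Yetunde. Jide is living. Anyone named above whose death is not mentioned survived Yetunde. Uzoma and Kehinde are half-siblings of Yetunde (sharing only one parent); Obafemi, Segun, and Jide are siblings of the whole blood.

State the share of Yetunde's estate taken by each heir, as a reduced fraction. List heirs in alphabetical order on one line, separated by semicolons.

Bankole 1/16; Dayo 1/16; Gbenga 1/16; Jide 1/4; Kehinde 1/8; Obafemi 1/4; Uzoma 1/8; Zainab 1/16

No spouse, descendants, or parent survives, so the estate passes to Yetunde's siblings per stirpes.
Half-blood siblings count for one-half the weight of whole-blood siblings at the initial division.
Dividing 1 in proportion to weights (total weight 4): Obafemi (weight 1) → 1/4; Segun (weight 1) → 1/4; Uzoma (weight 1/2) → 1/8; Jide (weight 1) → 1/4; Kehinde (weight 1/2) → 1/8.
Obafemi is living and takes 1/4.
Segun predeceased; the 1/4 allotted to Segun's branch passes to Segun's issue by representation.
The 1/4 is divided into 4 equal shares of 1/16 among Gbenga, Dayo, Zainab, Bankole.
Gbenga is living and takes 1/16.
Dayo is living and takes 1/16.
Zainab is living and takes 1/16.
Bankole is living and takes 1/16.
Uzoma is living and takes 1/8.
Jide is living and takes 1/4.
Kehinde is living and takes 1/8.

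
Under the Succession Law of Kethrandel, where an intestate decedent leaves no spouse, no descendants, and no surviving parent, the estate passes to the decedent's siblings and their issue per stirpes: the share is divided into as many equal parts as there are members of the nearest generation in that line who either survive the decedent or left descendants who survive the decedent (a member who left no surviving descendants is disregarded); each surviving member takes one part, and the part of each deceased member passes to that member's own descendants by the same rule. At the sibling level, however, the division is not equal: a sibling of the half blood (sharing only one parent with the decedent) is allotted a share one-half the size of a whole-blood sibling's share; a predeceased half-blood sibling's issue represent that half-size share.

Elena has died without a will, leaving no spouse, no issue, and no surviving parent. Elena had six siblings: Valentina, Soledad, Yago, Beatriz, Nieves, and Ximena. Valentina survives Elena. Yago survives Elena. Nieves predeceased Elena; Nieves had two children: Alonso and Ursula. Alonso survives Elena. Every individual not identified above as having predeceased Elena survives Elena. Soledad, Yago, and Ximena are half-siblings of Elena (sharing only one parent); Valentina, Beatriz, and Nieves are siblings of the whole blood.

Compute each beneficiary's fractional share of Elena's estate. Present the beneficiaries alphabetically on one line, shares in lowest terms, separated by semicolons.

No spouse, descendants, or parent survives, so the estate passes to Elena's siblings per stirpes.
Half-blood siblings count for one-half the weight of whole-blood siblings at the initial division.
Dividing 1 in proportion to weights (total weight 9/2): Valentina (weight 1) → 2/9; Soledad (weight 1/2) → 1/9; Yago (weight 1/2) → 1/9; Beatriz (weight 1) → 2/9; Nieves (weight 1) → 2/9; Ximena (weight 1/2) → 1/9.
Valentina is living and takes 2/9.
Soledad is living and takes 1/9.
Yago is living and takes 1/9.
Beatriz is living and takes 2/9.
Nieves predeceased; the 2/9 allotted to Nieves's branch passes to Nieves's issue by representation.
The 2/9 is divided into 2 equal shares of 1/9 among Alonso, Ursula.
Alonso is living and takes 1/9.
Ursula is living and takes 1/9.
Ximena is living and takes 1/9.

Alonso 1/9; Beatriz 2/9; Soledad 1/9; Ursula 1/9; Valentina 2/9; Ximena 1/9; Yago 1/9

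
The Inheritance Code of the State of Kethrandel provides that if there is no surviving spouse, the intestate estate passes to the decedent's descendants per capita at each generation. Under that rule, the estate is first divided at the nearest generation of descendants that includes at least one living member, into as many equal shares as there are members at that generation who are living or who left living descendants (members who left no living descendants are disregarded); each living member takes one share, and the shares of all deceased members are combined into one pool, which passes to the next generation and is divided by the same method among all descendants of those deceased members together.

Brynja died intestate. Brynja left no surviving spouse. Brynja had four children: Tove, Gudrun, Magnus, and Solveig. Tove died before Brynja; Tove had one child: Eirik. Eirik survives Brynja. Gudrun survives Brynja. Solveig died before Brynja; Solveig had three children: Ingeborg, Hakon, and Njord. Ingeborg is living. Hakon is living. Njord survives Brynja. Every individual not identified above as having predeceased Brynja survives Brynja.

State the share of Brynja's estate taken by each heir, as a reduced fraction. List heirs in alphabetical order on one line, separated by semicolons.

There is no surviving spouse, so the entire estate passes to Brynja's descendants per capita at each generation.
At generation 1 (Tove, Gudrun, Magnus, Solveig) there are 4 shares of (1)/4 = 1/4 each.
Living: Gudrun and Magnus — each takes 1/4.
Deceased: Tove and Solveig. Their combined 1/2 is pooled and carried to generation 2.
At generation 2 (Eirik, Ingeborg, Hakon, Njord) there are 4 shares of (1/2)/4 = 1/8 each.
Living: Eirik, Ingeborg, Hakon, and Njord — each takes 1/8.

Eirik 1/8; Gudrun 1/4; Hakon 1/8; Ingeborg 1/8; Magnus 1/4; Njord 1/8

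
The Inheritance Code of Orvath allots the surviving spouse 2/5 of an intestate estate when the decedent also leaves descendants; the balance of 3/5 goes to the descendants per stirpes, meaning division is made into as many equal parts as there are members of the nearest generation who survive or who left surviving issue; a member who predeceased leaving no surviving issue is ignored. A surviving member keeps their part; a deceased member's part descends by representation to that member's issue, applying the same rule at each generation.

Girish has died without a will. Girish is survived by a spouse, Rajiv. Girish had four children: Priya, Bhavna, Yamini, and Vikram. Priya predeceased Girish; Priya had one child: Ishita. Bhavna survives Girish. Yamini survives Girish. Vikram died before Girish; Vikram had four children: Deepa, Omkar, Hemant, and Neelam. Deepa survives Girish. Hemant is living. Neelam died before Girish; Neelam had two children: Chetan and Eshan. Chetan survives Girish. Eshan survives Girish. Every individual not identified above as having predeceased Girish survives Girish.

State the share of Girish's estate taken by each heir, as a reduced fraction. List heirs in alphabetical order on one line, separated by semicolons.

Bhavna 3/20; Chetan 3/160; Deepa 3/80; Eshan 3/160; Hemant 3/80; Ishita 3/20; Omkar 3/80; Rajiv 2/5; Yamini 3/20

Rajiv, as surviving spouse, takes 2/5.
The remaining 3/5 passes to Girish's descendants per stirpes.
The 3/5 is divided into 4 equal shares of 3/20 among Priya, Bhavna, Yamini, Vikram.
Priya predeceased; the 3/20 allotted to Priya's branch passes to Priya's issue by representation.
Ishita is the sole taker at this level and receives the full 3/20.
Bhavna is living and takes 3/20.
Yamini is living and takes 3/20.
Vikram predeceased; the 3/20 allotted to Vikram's branch passes to Vikram's issue by representation.
The 3/20 is divided into 4 equal shares of 3/80 among Deepa, Omkar, Hemant, Neelam.
Deepa is living and takes 3/80.
Omkar is living and takes 3/80.
Hemant is living and takes 3/80.
Neelam predeceased; the 3/80 allotted to Neelam's branch passes to Neelam's issue by representation.
The 3/80 is divided into 2 equal shares of 3/160 among Chetan, Eshan.
Chetan is living and takes 3/160.
Eshan is living and takes 3/160.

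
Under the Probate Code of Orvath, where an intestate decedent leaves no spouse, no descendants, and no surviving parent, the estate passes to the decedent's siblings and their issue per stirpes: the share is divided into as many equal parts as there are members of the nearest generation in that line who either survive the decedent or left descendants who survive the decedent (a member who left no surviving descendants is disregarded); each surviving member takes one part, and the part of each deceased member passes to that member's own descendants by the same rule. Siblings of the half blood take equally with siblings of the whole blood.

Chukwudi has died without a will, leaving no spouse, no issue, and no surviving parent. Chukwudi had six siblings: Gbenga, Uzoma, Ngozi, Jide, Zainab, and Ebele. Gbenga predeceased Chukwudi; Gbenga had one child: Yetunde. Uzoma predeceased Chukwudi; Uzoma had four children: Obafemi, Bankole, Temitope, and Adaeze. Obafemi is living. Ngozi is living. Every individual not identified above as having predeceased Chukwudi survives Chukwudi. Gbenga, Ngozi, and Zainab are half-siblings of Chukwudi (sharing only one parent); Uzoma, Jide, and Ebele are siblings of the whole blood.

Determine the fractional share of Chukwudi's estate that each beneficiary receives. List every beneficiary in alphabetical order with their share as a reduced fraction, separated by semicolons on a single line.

No spouse, descendants, or parent survives, so the estate passes to Chukwudi's siblings per stirpes.
Half-blood and whole-blood siblings take equally under the stated rule.
The estate is divided into 6 equal shares of 1/6 among Gbenga, Uzoma, Ngozi, Jide, Zainab, Ebele.
Gbenga predeceased; the 1/6 allotted to Gbenga's branch passes to Gbenga's issue by representation.
Yetunde is the sole taker at this level and receives the full 1/6.
Uzoma predeceased; the 1/6 allotted to Uzoma's branch passes to Uzoma's issue by representation.
The 1/6 is divided into 4 equal shares of 1/24 among Obafemi, Bankole, Temitope, Adaeze.
Obafemi is living and takes 1/24.
Bankole is living and takes 1/24.
Temitope is living and takes 1/24.
Adaeze is living and takes 1/24.
Ngozi is living and takes 1/6.
Jide is living and takes 1/6.
Zainab is living and takes 1/6.
Ebele is living and takes 1/6.

Adaeze 1/24; Bankole 1/24; Ebele 1/6; Jide 1/6; Ngozi 1/6; Obafemi 1/24; Temitope 1/24; Yetunde 1/6; Zainab 1/6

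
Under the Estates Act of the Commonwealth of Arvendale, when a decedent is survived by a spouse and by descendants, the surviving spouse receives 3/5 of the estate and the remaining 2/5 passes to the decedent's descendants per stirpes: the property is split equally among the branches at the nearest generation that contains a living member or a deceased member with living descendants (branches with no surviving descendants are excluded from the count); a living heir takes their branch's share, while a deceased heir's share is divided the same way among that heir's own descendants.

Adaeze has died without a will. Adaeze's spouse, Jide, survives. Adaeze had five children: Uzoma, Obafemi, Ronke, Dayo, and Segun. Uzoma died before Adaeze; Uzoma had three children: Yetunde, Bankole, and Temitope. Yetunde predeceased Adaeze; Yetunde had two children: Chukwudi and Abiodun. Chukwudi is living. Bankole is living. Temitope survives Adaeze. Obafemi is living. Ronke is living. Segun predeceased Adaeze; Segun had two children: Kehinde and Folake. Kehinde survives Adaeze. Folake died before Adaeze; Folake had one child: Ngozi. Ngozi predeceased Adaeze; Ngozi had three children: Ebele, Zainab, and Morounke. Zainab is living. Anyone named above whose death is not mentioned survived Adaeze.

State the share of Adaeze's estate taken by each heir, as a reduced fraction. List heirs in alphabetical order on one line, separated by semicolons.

Abiodun 1/75; Bankole 2/75; Chukwudi 1/75; Dayo 2/25; Ebele 1/75; Jide 3/5; Kehinde 1/25; Morounke 1/75; Obafemi 2/25; Ronke 2/25; Temitope 2/75; Zainab 1/75

Jide, as surviving spouse, takes 3/5.
The remaining 2/5 passes to Adaeze's descendants per stirpes.
The 2/5 is divided into 5 equal shares of 2/25 among Uzoma, Obafemi, Ronke, Dayo, Segun.
Uzoma predeceased; the 2/25 allotted to Uzoma's branch passes to Uzoma's issue by representation.
The 2/25 is divided into 3 equal shares of 2/75 among Yetunde, Bankole, Temitope.
Yetunde predeceased; the 2/75 allotted to Yetunde's branch passes to Yetunde's issue by representation.
The 2/75 is divided into 2 equal shares of 1/75 among Chukwudi, Abiodun.
Chukwudi is living and takes 1/75.
Abiodun is living and takes 1/75.
Bankole is living and takes 2/75.
Temitope is living and takes 2/75.
Obafemi is living and takes 2/25.
Ronke is living and takes 2/25.
Dayo is living and takes 2/25.
Segun predeceased; the 2/25 allotted to Segun's branch passes to Segun's issue by representation.
The 2/25 is divided into 2 equal shares of 1/25 among Kehinde, Folake.
Kehinde is living and takes 1/25.
Folake predeceased; the 1/25 allotted to Folake's branch passes to Folake's issue by representation.
Ngozi's line is the sole branch at this level, so the full 1/25 passes to Ngozi's issue by representation.
The 1/25 is divided into 3 equal shares of 1/75 among Ebele, Zainab, Morounke.
Ebele is living and takes 1/75.
Zainab is living and takes 1/75.
Morounke is living and takes 1/75.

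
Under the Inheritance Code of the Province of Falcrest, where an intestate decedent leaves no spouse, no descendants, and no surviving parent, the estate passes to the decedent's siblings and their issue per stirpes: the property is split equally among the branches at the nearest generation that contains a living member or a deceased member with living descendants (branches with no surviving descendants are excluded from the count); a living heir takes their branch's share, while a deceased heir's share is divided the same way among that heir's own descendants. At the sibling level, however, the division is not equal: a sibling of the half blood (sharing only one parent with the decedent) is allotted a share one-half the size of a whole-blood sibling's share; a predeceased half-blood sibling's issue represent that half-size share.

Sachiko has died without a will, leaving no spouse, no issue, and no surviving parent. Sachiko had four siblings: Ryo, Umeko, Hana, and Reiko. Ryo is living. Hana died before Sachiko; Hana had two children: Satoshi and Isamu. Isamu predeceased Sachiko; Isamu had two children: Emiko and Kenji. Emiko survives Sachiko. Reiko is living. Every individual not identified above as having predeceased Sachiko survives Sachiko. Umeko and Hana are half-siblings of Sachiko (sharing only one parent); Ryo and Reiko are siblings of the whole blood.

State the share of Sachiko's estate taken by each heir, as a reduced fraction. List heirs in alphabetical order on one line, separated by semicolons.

Emiko 1/24; Kenji 1/24; Reiko 1/3; Ryo 1/3; Satoshi 1/12; Umeko 1/6

No spouse, descendants, or parent survives, so the estate passes to Sachiko's siblings per stirpes.
Half-blood siblings count for one-half the weight of whole-blood siblings at the initial division.
Dividing 1 in proportion to weights (total weight 3): Ryo (weight 1) → 1/3; Umeko (weight 1/2) → 1/6; Hana (weight 1/2) → 1/6; Reiko (weight 1) → 1/3.
Ryo is living and takes 1/3.
Umeko is living and takes 1/6.
Hana predeceased; the 1/6 allotted to Hana's branch passes to Hana's issue by representation.
The 1/6 is divided into 2 equal shares of 1/12 among Satoshi, Isamu.
Satoshi is living and takes 1/12.
Isamu predeceased; the 1/12 allotted to Isamu's branch passes to Isamu's issue by representation.
The 1/12 is divided into 2 equal shares of 1/24 among Emiko, Kenji.
Emiko is living and takes 1/24.
Kenji is living and takes 1/24.
Reiko is living and takes 1/3.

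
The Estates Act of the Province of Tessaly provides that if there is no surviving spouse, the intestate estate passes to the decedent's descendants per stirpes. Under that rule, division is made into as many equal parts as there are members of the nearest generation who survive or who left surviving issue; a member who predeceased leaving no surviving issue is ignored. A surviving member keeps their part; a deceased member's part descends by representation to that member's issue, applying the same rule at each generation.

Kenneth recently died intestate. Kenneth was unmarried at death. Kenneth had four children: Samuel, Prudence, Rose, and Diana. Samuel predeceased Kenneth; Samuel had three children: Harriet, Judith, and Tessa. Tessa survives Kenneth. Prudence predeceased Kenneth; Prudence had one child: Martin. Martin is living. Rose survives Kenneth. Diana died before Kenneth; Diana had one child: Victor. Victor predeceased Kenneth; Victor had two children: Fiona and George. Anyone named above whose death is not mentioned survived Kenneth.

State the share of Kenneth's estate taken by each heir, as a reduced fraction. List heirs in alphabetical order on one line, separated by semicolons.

Fiona 1/8; George 1/8; Harriet 1/12; Judith 1/12; Martin 1/4; Rose 1/4; Tessa 1/12

There is no surviving spouse, so the entire estate passes to Kenneth's descendants per stirpes.
The estate is divided into 4 equal shares of 1/4 among Samuel, Prudence, Rose, Diana.
Samuel predeceased; the 1/4 allotted to Samuel's branch passes to Samuel's issue by representation.
The 1/4 is divided into 3 equal shares of 1/12 among Harriet, Judith, Tessa.
Harriet is living and takes 1/12.
Judith is living and takes 1/12.
Tessa is living and takes 1/12.
Prudence predeceased; the 1/4 allotted to Prudence's branch passes to Prudence's issue by representation.
Martin is the sole taker at this level and receives the full 1/4.
Rose is living and takes 1/4.
Diana predeceased; the 1/4 allotted to Diana's branch passes to Diana's issue by representation.
Victor's line is the sole branch at this level, so the full 1/4 passes to Victor's issue by representation.
The 1/4 is divided into 2 equal shares of 1/8 among Fiona, George.
Fiona is living and takes 1/8.
George is living and takes 1/8.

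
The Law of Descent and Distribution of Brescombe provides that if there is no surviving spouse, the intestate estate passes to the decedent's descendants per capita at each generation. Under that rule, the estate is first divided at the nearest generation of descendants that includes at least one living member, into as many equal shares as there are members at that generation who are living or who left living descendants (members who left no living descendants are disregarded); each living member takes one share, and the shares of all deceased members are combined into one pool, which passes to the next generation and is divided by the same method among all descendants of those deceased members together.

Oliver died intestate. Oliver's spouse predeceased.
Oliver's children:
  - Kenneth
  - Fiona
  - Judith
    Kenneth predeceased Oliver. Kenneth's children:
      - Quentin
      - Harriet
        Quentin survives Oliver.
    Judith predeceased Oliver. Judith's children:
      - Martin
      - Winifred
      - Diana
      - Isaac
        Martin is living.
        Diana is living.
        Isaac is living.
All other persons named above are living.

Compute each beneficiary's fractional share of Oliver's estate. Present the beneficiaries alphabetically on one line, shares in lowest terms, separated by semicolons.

There is no surviving spouse, so the entire estate passes to Oliver's descendants per capita at each generation.
At generation 1 (Kenneth, Fiona, Judith) there are 3 shares of (1)/3 = 1/3 each.
Living: Fiona — each takes 1/3.
Deceased: Kenneth and Judith. Their combined 2/3 is pooled and carried to generation 2.
At generation 2 (Quentin, Harriet, Martin, Winifred, Diana, Isaac) there are 6 shares of (2/3)/6 = 1/9 each.
Living: Quentin, Harriet, Martin, Winifred, Diana, and Isaac — each takes 1/9.

Diana 1/9; Fiona 1/3; Harriet 1/9; Isaac 1/9; Martin 1/9; Quentin 1/9; Winifred 1/9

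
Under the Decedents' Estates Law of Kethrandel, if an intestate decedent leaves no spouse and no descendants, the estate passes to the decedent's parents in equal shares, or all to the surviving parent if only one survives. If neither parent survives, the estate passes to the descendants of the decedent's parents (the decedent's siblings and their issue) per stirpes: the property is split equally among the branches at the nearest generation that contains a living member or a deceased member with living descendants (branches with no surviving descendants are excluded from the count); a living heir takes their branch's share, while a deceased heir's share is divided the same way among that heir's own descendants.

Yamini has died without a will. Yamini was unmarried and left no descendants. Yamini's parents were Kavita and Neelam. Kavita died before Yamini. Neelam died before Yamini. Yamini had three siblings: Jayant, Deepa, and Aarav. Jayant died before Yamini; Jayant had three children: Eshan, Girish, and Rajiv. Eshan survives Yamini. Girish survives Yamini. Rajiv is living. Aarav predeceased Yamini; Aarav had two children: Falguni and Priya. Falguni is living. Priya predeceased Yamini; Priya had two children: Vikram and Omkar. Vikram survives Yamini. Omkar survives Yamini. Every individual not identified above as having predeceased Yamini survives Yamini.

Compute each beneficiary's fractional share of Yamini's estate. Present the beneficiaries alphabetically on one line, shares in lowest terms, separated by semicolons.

Deepa 1/3; Eshan 1/9; Falguni 1/6; Girish 1/9; Omkar 1/12; Rajiv 1/9; Vikram 1/12

Neither parent survives and there are no descendants, so the estate passes to Yamini's siblings and their issue per stirpes.
The estate is divided into 3 equal shares of 1/3 among Jayant, Deepa, Aarav.
Jayant predeceased; the 1/3 allotted to Jayant's branch passes to Jayant's issue by representation.
The 1/3 is divided into 3 equal shares of 1/9 among Eshan, Girish, Rajiv.
Eshan is living and takes 1/9.
Girish is living and takes 1/9.
Rajiv is living and takes 1/9.
Deepa is living and takes 1/3.
Aarav predeceased; the 1/3 allotted to Aarav's branch passes to Aarav's issue by representation.
The 1/3 is divided into 2 equal shares of 1/6 among Falguni, Priya.
Falguni is living and takes 1/6.
Priya predeceased; the 1/6 allotted to Priya's branch passes to Priya's issue by representation.
The 1/6 is divided into 2 equal shares of 1/12 among Vikram, Omkar.
Vikram is living and takes 1/12.
Omkar is living and takes 1/12.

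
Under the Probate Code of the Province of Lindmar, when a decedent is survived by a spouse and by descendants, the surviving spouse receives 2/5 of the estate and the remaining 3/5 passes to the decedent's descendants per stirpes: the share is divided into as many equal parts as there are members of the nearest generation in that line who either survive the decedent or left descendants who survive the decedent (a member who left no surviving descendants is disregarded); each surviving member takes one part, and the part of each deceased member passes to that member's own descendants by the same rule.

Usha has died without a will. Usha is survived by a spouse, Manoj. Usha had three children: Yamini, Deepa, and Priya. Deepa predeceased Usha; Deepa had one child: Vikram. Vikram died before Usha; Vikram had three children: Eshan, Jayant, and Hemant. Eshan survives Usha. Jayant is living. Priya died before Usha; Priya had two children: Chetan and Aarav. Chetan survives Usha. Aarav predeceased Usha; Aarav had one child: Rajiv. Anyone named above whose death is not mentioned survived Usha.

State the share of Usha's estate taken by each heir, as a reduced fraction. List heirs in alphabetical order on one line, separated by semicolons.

Chetan 1/10; Eshan 1/15; Hemant 1/15; Jayant 1/15; Manoj 2/5; Rajiv 1/10; Yamini 1/5

Manoj, as surviving spouse, takes 2/5.
The remaining 3/5 passes to Usha's descendants per stirpes.
The 3/5 is divided into 3 equal shares of 1/5 among Yamini, Deepa, Priya.
Yamini is living and takes 1/5.
Deepa predeceased; the 1/5 allotted to Deepa's branch passes to Deepa's issue by representation.
Vikram's line is the sole branch at this level, so the full 1/5 passes to Vikram's issue by representation.
The 1/5 is divided into 3 equal shares of 1/15 among Eshan, Jayant, Hemant.
Eshan is living and takes 1/15.
Jayant is living and takes 1/15.
Hemant is living and takes 1/15.
Priya predeceased; the 1/5 allotted to Priya's branch passes to Priya's issue by representation.
The 1/5 is divided into 2 equal shares of 1/10 among Chetan, Aarav.
Chetan is living and takes 1/10.
Aarav predeceased; the 1/10 allotted to Aarav's branch passes to Aarav's issue by representation.
Rajiv is the sole taker at this level and receives the full 1/10.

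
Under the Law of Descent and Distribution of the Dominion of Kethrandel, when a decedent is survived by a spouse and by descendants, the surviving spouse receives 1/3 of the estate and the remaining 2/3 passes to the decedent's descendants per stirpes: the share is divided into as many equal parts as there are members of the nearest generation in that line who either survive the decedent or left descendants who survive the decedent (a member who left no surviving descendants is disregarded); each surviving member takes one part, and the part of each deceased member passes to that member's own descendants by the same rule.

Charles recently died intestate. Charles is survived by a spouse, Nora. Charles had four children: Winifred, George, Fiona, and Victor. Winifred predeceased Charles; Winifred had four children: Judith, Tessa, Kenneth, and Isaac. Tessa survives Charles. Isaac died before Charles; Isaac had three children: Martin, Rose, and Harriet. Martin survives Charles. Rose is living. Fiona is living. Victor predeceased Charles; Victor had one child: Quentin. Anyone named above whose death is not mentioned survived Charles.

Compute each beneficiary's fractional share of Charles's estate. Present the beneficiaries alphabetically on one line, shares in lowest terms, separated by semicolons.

Nora, as surviving spouse, takes 1/3.
The remaining 2/3 passes to Charles's descendants per stirpes.
The 2/3 is divided into 4 equal shares of 1/6 among Winifred, George, Fiona, Victor.
Winifred predeceased; the 1/6 allotted to Winifred's branch passes to Winifred's issue by representation.
The 1/6 is divided into 4 equal shares of 1/24 among Judith, Tessa, Kenneth, Isaac.
Judith is living and takes 1/24.
Tessa is living and takes 1/24.
Kenneth is living and takes 1/24.
Isaac predeceased; the 1/24 allotted to Isaac's branch passes to Isaac's issue by representation.
The 1/24 is divided into 3 equal shares of 1/72 among Martin, Rose, Harriet.
Martin is living and takes 1/72.
Rose is living and takes 1/72.
Harriet is living and takes 1/72.
George is living and takes 1/6.
Fiona is living and takes 1/6.
Victor predeceased; the 1/6 allotted to Victor's branch passes to Victor's issue by representation.
Quentin is the sole taker at this level and receives the full 1/6.

Fiona 1/6; George 1/6; Harriet 1/72; Judith 1/24; Kenneth 1/24; Martin 1/72; Nora 1/3; Quentin 1/6; Rose 1/72; Tessa 1/24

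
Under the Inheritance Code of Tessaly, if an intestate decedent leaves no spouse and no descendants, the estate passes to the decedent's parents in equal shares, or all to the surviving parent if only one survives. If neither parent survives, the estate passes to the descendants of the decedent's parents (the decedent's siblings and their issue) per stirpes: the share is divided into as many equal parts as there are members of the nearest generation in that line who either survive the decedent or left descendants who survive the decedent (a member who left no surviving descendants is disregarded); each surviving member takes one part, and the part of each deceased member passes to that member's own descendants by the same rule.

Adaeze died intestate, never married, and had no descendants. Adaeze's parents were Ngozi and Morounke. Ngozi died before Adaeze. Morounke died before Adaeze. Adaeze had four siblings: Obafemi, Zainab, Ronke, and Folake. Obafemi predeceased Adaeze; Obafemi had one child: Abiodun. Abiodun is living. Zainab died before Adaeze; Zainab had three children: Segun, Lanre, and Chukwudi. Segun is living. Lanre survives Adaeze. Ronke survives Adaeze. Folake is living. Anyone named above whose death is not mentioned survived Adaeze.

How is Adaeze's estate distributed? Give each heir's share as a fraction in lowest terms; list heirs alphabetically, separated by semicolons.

Neither parent survives and there are no descendants, so the estate passes to Adaeze's siblings and their issue per stirpes.
The estate is divided into 4 equal shares of 1/4 among Obafemi, Zainab, Ronke, Folake.
Obafemi predeceased; the 1/4 allotted to Obafemi's branch passes to Obafemi's issue by representation.
Abiodun is the sole taker at this level and receives the full 1/4.
Zainab predeceased; the 1/4 allotted to Zainab's branch passes to Zainab's issue by representation.
The 1/4 is divided into 3 equal shares of 1/12 among Segun, Lanre, Chukwudi.
Segun is living and takes 1/12.
Lanre is living and takes 1/12.
Chukwudi is living and takes 1/12.
Ronke is living and takes 1/4.
Folake is living and takes 1/4.

Abiodun 1/4; Chukwudi 1/12; Folake 1/4; Lanre 1/12; Ronke 1/4; Segun 1/12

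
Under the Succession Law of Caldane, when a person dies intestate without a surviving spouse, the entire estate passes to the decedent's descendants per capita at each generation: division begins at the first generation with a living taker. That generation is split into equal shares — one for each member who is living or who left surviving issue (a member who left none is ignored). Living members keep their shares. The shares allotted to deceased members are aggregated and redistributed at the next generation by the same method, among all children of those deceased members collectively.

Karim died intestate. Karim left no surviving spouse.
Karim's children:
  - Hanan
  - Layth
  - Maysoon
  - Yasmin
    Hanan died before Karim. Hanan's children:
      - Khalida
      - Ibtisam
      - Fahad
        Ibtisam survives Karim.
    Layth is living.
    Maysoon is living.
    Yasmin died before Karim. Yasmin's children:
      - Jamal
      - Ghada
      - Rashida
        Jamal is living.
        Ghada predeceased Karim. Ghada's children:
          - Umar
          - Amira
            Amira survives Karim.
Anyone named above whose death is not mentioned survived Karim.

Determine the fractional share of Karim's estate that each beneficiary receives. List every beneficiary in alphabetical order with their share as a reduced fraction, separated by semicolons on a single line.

There is no surviving spouse, so the entire estate passes to Karim's descendants per capita at each generation.
At generation 1 (Hanan, Layth, Maysoon, Yasmin) there are 4 shares of (1)/4 = 1/4 each.
Living: Layth and Maysoon — each takes 1/4.
Deceased: Hanan and Yasmin. Their combined 1/2 is pooled and carried to generation 2.
At generation 2 (Khalida, Ibtisam, Fahad, Jamal, Ghada, Rashida) there are 6 shares of (1/2)/6 = 1/12 each.
Living: Khalida, Ibtisam, Fahad, Jamal, and Rashida — each takes 1/12.
Deceased: Ghada. That 1/12 share is carried to generation 3.
At generation 3 (Umar, Amira) there are 2 shares of (1/12)/2 = 1/24 each.
Living: Umar and Amira — each takes 1/24.

Amira 1/24; Fahad 1/12; Ibtisam 1/12; Jamal 1/12; Khalida 1/12; Layth 1/4; Maysoon 1/4; Rashida 1/12; Umar 1/24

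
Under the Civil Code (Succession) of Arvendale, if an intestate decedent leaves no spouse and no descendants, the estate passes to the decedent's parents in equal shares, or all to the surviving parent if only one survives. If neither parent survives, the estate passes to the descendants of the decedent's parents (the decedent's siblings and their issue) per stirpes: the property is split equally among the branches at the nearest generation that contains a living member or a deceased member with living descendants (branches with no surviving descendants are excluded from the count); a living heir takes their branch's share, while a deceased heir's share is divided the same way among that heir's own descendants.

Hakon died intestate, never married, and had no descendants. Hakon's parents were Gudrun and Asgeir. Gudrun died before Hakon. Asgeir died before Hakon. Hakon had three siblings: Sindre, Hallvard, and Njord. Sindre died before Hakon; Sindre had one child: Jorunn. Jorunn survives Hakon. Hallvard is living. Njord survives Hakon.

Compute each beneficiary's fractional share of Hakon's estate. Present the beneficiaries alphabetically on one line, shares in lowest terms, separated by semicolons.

Neither parent survives and there are no descendants, so the estate passes to Hakon's siblings and their issue per stirpes.
The estate is divided into 3 equal shares of 1/3 among Sindre, Hallvard, Njord.
Sindre predeceased; the 1/3 allotted to Sindre's branch passes to Sindre's issue by representation.
Jorunn is the sole taker at this level and receives the full 1/3.
Hallvard is living and takes 1/3.
Njord is living and takes 1/3.

Hallvard 1/3; Jorunn 1/3; Njord 1/3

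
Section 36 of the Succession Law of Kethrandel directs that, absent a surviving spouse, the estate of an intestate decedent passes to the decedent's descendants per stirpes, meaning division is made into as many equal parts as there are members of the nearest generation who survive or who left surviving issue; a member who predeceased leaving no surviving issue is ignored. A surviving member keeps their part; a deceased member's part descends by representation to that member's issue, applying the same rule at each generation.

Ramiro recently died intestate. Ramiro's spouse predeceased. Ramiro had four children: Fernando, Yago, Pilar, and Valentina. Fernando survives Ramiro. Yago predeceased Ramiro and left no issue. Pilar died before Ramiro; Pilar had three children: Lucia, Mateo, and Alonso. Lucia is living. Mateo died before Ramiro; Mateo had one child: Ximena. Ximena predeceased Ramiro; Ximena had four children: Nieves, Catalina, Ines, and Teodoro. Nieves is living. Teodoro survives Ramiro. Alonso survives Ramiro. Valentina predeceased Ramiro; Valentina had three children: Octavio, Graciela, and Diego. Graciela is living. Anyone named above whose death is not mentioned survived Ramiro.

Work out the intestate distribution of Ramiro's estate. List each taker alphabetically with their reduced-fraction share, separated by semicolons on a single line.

There is no surviving spouse, so the entire estate passes to Ramiro's descendants per stirpes.
Yago left no surviving issue, so that branch lapses and is disregarded.
The estate is divided into 3 equal shares of 1/3 among Fernando, Pilar, Valentina.
Fernando is living and takes 1/3.
Pilar predeceased; the 1/3 allotted to Pilar's branch passes to Pilar's issue by representation.
The 1/3 is divided into 3 equal shares of 1/9 among Lucia, Mateo, Alonso.
Lucia is living and takes 1/9.
Mateo predeceased; the 1/9 allotted to Mateo's branch passes to Mateo's issue by representation.
Ximena's line is the sole branch at this level, so the full 1/9 passes to Ximena's issue by representation.
The 1/9 is divided into 4 equal shares of 1/36 among Nieves, Catalina, Ines, Teodoro.
Nieves is living and takes 1/36.
Catalina is living and takes 1/36.
Ines is living and takes 1/36.
Teodoro is living and takes 1/36.
Alonso is living and takes 1/9.
Valentina predeceased; the 1/3 allotted to Valentina's branch passes to Valentina's issue by representation.
The 1/3 is divided into 3 equal shares of 1/9 among Octavio, Graciela, Diego.
Octavio is living and takes 1/9.
Graciela is living and takes 1/9.
Diego is living and takes 1/9.

Alonso 1/9; Catalina 1/36; Diego 1/9; Fernando 1/3; Graciela 1/9; Ines 1/36; Lucia 1/9; Nieves 1/36; Octavio 1/9; Teodoro 1/36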